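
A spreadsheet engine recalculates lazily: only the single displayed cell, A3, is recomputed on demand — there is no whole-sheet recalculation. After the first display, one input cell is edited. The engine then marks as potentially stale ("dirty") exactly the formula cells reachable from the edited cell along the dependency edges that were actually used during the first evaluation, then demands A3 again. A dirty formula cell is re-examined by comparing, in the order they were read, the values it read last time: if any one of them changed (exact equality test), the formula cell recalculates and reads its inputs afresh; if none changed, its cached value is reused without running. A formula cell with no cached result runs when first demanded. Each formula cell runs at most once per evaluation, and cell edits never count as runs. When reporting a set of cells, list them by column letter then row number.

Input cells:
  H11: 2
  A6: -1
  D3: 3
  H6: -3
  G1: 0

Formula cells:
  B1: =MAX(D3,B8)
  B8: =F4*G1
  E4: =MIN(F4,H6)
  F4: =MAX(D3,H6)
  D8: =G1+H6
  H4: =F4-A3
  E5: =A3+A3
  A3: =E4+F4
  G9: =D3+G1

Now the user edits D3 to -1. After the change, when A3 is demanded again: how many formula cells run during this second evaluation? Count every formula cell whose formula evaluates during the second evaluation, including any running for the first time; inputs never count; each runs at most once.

First evaluation (everything demanded from the output):
  F4 = MAX(3, -3) = 3
  E4 = MIN(3, -3) = -3
  A3 = -3 + 3 = 0

Propagation after the edit:
  F4: runs — D3 3->-1; result -1.
  E4: runs — F4 3->-1; result -3 (same value as before).
  A3: runs — F4 3->-1; result -4.

Formula cells that run: A3, E4, F4 — 3 in total.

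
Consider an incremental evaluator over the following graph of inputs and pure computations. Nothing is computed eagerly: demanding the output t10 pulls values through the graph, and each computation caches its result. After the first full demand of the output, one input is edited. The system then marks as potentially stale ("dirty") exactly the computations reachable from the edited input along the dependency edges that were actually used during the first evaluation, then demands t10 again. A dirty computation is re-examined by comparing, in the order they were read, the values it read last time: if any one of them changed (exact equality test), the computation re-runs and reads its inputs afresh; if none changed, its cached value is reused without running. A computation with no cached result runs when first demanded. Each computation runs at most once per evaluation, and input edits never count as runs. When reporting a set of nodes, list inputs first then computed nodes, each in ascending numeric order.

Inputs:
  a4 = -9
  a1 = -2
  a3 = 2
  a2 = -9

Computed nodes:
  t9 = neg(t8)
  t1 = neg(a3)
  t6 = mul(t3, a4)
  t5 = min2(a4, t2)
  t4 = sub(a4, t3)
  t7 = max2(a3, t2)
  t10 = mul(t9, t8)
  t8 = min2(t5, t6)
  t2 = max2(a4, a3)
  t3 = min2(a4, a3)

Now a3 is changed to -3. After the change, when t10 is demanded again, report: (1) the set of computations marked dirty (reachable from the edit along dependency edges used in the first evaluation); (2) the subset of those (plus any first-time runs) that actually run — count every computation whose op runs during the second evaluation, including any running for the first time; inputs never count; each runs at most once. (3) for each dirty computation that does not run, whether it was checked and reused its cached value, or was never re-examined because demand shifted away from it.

Initial pass — values computed on the first demand:
  t2 = max2(-9, 2) = 2
  t3 = min2(-9, 2) = -9
  t5 = min2(-9, 2) = -9
  t6 = mul(-9, -9) = 81
  t8 = min2(-9, 81) = -9
  t9 = neg(-9) = 9
  t10 = mul(9, -9) = -81

Second demand — change propagation:
  t2: re-runs because a3 2->-3; new result -3.
  t3: re-runs because a3 2->-3; new result -9 (unchanged).
  t5: re-runs because t2 2->-3; new result -9 (unchanged).
  t6: re-examined; everything it read last time is the same (t3 unchanged, a4 unchanged) — cache 81 kept, no run.
  t8: re-examined; everything it read last time is the same (t5 unchanged, t6 unchanged) — cache -9 kept, no run.
  t9: re-examined; everything it read last time is the same (t8 unchanged) — cache 9 kept, no run.
  t10: re-examined; everything it read last time is the same (t9 unchanged, t8 unchanged) — cache -81 kept, no run.

The important point: at t6 every value read last time is unchanged, so the dirty flag clears without a run.

Dirty set: t2, t3, t5, t6, t8, t9, t10.
Run set: t2, t3, t5 (3 run).
Re-examined without running (cache reused): t6, t8, t9, t10.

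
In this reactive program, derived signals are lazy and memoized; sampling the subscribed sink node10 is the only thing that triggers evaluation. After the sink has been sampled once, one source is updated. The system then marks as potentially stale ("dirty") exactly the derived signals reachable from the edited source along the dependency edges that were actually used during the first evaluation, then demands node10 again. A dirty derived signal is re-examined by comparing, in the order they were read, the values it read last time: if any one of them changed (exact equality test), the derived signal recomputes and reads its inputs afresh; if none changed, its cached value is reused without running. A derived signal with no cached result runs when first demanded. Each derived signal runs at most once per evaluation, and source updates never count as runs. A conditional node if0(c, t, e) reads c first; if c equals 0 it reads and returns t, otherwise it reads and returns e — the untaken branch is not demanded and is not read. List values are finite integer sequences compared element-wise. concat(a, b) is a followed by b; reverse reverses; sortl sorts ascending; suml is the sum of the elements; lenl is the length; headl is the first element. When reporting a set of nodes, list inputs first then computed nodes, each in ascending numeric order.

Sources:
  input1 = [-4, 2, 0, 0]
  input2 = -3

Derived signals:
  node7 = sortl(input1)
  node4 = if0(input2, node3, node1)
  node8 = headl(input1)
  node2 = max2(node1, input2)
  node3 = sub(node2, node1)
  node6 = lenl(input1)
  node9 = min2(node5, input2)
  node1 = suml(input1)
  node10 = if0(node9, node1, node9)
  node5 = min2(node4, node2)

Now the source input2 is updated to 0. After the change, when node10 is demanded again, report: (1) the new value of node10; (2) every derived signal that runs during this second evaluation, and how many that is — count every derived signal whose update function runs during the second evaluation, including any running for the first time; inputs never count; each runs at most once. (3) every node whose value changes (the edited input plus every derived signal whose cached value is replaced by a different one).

First demand of the output computes:
  node1 = suml([-4, 2, 0, 0]) = -2
  node2 = max2(-2, -3) = -2
  node4 = if0(input2=-3 -> else branch node1) = -2
  node5 = min2(-2, -2) = -2
  node9 = min2(-2, -3) = -3
  node10 = if0(node9=-3 -> else branch node9) = -3

After the edit, cleaning proceeds:
  node2: a read changed (input2 -3->0) — executes, giving 0.
  node3: had never run; runs now, result 2.
  node4: a read changed (input2 -3->0) — executes, giving 2.
  node5: a read changed (node4 -2->2; node2 -2->0) — executes, giving 0.
  node9: a read changed (node5 -2->0; input2 -3->0) — executes, giving 0.
  node10: a read changed (node9 -3->0; node9 -3->0) — executes, giving -2.

Note the branch switch — node3 had no cache and runs now for the first time.

Demanding node10 again yields -2.
6 derived signals run: node2, node3, node4, node5, node9, node10.
The nodes whose values change: input2, node2, node4, node5, node9, node10.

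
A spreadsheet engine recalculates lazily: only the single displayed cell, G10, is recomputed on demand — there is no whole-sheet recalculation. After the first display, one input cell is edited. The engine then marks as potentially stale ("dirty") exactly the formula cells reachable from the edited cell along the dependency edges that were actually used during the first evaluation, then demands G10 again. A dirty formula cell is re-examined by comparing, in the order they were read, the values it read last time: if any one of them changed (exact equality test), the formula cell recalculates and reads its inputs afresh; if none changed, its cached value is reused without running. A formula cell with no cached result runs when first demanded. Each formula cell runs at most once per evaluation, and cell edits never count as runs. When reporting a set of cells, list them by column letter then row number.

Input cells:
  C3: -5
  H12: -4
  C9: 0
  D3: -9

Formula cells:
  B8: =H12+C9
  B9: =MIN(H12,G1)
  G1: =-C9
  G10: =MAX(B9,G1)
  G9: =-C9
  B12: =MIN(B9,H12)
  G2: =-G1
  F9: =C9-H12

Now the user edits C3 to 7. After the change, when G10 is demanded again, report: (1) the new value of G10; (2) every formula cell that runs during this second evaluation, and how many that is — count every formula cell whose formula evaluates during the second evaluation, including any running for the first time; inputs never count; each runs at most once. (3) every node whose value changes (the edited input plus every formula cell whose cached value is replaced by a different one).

New value of G10: 0.
Formula cells that run: none — 0 in total.
Values that change: C3.
Key observation: C3 is never demanded by the output, so the edit triggers no recomputation at all.

First evaluation (everything demanded from the output):
  G1 = -(0) = 0
  B9 = MIN(-4, 0) = -4
  G10 = MAX(-4, 0) = 0

Propagation after the edit:
  C3 feeds no computation that the output demands — nothing is marked dirty and nothing runs.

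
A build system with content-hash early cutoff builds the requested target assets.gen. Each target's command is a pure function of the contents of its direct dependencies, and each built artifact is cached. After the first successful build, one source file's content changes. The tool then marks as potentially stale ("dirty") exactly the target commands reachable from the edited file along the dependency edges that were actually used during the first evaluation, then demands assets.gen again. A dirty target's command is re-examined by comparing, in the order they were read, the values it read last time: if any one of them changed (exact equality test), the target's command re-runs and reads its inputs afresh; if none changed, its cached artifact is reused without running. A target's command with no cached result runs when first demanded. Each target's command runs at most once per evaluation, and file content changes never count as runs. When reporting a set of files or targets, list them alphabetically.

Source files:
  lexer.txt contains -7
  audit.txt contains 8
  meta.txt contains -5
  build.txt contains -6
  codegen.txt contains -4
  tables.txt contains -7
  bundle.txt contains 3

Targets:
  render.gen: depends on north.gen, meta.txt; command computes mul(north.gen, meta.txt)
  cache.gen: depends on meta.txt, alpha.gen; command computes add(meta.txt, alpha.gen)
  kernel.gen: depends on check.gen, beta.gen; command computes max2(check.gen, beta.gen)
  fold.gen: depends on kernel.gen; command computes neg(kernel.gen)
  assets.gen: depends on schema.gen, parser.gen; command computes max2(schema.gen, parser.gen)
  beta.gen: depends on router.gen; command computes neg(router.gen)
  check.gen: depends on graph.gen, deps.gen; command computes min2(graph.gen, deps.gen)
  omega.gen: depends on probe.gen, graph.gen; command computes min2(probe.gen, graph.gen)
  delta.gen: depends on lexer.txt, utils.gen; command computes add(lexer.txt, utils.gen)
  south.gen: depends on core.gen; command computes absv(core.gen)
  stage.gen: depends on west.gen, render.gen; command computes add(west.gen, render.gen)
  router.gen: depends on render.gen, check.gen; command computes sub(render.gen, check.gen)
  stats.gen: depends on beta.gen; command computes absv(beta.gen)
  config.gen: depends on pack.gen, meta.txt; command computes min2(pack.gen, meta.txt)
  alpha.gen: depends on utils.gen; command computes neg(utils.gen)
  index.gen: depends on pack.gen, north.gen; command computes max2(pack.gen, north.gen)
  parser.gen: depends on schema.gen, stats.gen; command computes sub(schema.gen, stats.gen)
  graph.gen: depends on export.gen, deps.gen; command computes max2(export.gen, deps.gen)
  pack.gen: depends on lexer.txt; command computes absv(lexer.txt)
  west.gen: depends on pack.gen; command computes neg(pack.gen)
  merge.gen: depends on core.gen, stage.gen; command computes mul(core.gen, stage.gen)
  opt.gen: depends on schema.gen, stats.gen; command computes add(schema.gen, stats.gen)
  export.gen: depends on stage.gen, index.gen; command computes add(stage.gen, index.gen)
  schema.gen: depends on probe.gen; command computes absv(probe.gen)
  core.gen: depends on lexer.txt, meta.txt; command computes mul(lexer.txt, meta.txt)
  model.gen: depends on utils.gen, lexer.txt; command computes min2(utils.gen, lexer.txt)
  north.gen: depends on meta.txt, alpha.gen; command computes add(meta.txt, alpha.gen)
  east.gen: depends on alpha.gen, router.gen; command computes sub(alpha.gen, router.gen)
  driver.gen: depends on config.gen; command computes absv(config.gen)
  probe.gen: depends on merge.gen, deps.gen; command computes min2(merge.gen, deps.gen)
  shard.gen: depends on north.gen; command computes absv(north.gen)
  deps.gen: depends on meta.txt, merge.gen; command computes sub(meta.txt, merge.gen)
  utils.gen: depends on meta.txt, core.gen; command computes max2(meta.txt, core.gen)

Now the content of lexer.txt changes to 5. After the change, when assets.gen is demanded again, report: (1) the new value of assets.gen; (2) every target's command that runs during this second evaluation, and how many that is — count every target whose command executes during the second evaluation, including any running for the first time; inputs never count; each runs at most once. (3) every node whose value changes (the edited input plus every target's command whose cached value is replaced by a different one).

First evaluation (everything demanded from the output):
  core.gen = mul(-7, -5) = 35
  pack.gen = absv(-7) = 7
  utils.gen = max2(-5, 35) = 35
  alpha.gen = neg(35) = -35
  north.gen = add(-5, -35) = -40
  index.gen = max2(7, -40) = 7
  render.gen = mul(-40, -5) = 200
  west.gen = neg(7) = -7
  stage.gen = add(-7, 200) = 193
  export.gen = add(193, 7) = 200
  merge.gen = mul(35, 193) = 6755
  deps.gen = sub(-5, 6755) = -6760
  graph.gen = max2(200, -6760) = 200
  check.gen = min2(200, -6760) = -6760
  probe.gen = min2(6755, -6760) = -6760
  router.gen = sub(200, -6760) = 6960
  beta.gen = neg(6960) = -6960
  schema.gen = absv(-6760) = 6760
  stats.gen = absv(-6960) = 6960
  parser.gen = sub(6760, 6960) = -200
  assets.gen = max2(6760, -200) = 6760

Propagation after the edit:
  core.gen: runs — lexer.txt -7->5; result -25.
  pack.gen: runs — lexer.txt -7->5; result 5.
  utils.gen: runs — core.gen 35->-25; result -5.
  alpha.gen: runs — utils.gen 35->-5; result 5.
  north.gen: runs — alpha.gen -35->5; result 0.
  index.gen: runs — pack.gen 7->5; north.gen -40->0; result 5.
  render.gen: runs — north.gen -40->0; result 0.
  west.gen: runs — pack.gen 7->5; result -5.
  stage.gen: runs — west.gen -7->-5; render.gen 200->0; result -5.
  export.gen: runs — stage.gen 193->-5; index.gen 7->5; result 0.
  merge.gen: runs — core.gen 35->-25; stage.gen 193->-5; result 125.
  deps.gen: runs — merge.gen 6755->125; result -130.
  graph.gen: runs — export.gen 200->0; deps.gen -6760->-130; result 0.
  check.gen: runs — graph.gen 200->0; deps.gen -6760->-130; result -130.
  probe.gen: runs — merge.gen 6755->125; deps.gen -6760->-130; result -130.
  router.gen: runs — render.gen 200->0; check.gen -6760->-130; result 130.
  beta.gen: runs — router.gen 6960->130; result -130.
  schema.gen: runs — probe.gen -6760->-130; result 130.
  stats.gen: runs — beta.gen -6960->-130; result 130.
  parser.gen: runs — schema.gen 6760->130; stats.gen 6960->130; result 0.
  assets.gen: runs — schema.gen 6760->130; parser.gen -200->0; result 130.

New value of assets.gen: 130.
Target commands that run: alpha.gen, assets.gen, beta.gen, check.gen, core.gen, deps.gen, export.gen, graph.gen, index.gen, merge.gen, north.gen, pack.gen, parser.gen, probe.gen, render.gen, router.gen, schema.gen, stage.gen, stats.gen, utils.gen, west.gen — 21 in total.
Values that change: alpha.gen, assets.gen, beta.gen, check.gen, core.gen, deps.gen, export.gen, graph.gen, index.gen, lexer.txt, merge.gen, north.gen, pack.gen, parser.gen, probe.gen, render.gen, router.gen, schema.gen, stage.gen, stats.gen, utils.gen, west.gen.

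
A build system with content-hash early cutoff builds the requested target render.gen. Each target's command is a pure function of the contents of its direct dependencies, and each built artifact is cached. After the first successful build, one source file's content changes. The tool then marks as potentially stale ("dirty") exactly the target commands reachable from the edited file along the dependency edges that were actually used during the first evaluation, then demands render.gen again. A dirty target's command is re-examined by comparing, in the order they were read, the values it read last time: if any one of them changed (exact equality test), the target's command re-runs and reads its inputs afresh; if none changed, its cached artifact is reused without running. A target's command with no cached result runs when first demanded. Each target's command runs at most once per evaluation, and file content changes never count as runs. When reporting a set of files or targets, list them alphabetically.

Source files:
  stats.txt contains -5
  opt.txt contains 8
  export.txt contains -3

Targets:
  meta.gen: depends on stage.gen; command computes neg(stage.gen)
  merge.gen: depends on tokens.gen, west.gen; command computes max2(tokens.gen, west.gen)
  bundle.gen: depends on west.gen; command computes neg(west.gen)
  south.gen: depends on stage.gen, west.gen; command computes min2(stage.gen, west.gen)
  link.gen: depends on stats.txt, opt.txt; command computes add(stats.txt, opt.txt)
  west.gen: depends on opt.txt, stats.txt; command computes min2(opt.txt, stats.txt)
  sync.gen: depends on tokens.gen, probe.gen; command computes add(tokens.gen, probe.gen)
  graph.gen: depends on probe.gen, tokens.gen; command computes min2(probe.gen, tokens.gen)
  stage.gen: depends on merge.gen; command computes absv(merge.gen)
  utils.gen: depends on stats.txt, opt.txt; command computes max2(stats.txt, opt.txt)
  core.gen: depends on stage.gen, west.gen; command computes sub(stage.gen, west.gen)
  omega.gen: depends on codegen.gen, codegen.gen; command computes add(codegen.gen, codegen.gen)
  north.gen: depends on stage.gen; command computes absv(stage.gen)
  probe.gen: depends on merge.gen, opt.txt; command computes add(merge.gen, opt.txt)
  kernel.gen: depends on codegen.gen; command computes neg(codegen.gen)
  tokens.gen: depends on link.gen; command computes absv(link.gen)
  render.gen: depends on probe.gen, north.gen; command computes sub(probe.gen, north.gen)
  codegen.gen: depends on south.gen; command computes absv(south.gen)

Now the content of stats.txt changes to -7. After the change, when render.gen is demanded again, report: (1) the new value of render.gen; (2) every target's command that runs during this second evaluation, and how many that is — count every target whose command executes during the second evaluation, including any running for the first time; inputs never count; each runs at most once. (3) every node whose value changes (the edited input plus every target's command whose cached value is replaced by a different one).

New value of render.gen: 8.
Target commands that run: link.gen, merge.gen, north.gen, probe.gen, render.gen, stage.gen, tokens.gen, west.gen — 8 in total.
Values that change: link.gen, merge.gen, north.gen, probe.gen, stage.gen, stats.txt, tokens.gen, west.gen.

First evaluation (everything demanded from the output):
  link.gen = add(-5, 8) = 3
  tokens.gen = absv(3) = 3
  west.gen = min2(8, -5) = -5
  merge.gen = max2(3, -5) = 3
  probe.gen = add(3, 8) = 11
  stage.gen = absv(3) = 3
  north.gen = absv(3) = 3
  render.gen = sub(11, 3) = 8

Propagation after the edit:
  link.gen: runs — stats.txt -5->-7; result 1.
  tokens.gen: runs — link.gen 3->1; result 1.
  west.gen: runs — stats.txt -5->-7; result -7.
  merge.gen: runs — tokens.gen 3->1; west.gen -5->-7; result 1.
  probe.gen: runs — merge.gen 3->1; result 9.
  stage.gen: runs — merge.gen 3->1; result 1.
  north.gen: runs — stage.gen 3->1; result 1.
  render.gen: runs — probe.gen 11->9; north.gen 3->1; result 8 (same value as before).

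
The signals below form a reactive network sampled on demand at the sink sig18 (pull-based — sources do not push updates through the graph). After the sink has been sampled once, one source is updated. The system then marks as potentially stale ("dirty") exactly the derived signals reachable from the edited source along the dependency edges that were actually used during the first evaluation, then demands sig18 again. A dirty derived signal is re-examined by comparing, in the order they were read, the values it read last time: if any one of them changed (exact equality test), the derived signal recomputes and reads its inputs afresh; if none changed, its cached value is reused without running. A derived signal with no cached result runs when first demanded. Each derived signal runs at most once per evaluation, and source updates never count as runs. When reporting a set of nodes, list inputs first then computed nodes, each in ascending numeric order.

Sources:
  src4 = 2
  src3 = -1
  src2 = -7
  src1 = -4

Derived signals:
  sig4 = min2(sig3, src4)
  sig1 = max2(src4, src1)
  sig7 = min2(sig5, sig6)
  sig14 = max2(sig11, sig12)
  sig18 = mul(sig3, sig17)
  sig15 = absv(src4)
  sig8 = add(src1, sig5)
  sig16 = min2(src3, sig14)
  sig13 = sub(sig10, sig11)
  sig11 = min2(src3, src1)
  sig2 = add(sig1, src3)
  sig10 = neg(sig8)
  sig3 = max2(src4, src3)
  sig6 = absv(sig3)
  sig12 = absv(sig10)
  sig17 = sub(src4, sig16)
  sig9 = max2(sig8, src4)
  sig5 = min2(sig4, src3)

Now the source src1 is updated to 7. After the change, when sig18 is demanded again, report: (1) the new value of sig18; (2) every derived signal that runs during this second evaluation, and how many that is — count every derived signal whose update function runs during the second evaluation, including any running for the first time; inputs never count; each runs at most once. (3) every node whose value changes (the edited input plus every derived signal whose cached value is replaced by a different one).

Initial pass — values computed on the first demand:
  sig3 = max2(2, -1) = 2
  sig4 = min2(2, 2) = 2
  sig5 = min2(2, -1) = -1
  sig8 = add(-4, -1) = -5
  sig10 = neg(-5) = 5
  sig11 = min2(-1, -4) = -4
  sig12 = absv(5) = 5
  sig14 = max2(-4, 5) = 5
  sig16 = min2(-1, 5) = -1
  sig17 = sub(2, -1) = 3
  sig18 = mul(2, 3) = 6

Second demand — change propagation:
  sig8: re-runs because src1 -4->7; new result 6.
  sig10: re-runs because sig8 -5->6; new result -6.
  sig11: re-runs because src1 -4->7; new result -1.
  sig12: re-runs because sig10 5->-6; new result 6.
  sig14: re-runs because sig11 -4->-1; sig12 5->6; new result 6.
  sig16: re-runs because sig14 5->6; new result -1 (unchanged).
  sig17: re-examined; everything it read last time is the same (src4 unchanged, sig16 unchanged) — cache 3 kept, no run.
  sig18: re-examined; everything it read last time is the same (sig3 unchanged, sig17 unchanged) — cache 6 kept, no run.

The important point: sig16 recomputes to an identical value, and the output ends up unchanged.

sig18 now evaluates to 6.
Run set: sig8, sig10, sig11, sig12, sig14, sig16 (6 run).
Changed values: src1, sig8, sig10, sig11, sig12, sig14.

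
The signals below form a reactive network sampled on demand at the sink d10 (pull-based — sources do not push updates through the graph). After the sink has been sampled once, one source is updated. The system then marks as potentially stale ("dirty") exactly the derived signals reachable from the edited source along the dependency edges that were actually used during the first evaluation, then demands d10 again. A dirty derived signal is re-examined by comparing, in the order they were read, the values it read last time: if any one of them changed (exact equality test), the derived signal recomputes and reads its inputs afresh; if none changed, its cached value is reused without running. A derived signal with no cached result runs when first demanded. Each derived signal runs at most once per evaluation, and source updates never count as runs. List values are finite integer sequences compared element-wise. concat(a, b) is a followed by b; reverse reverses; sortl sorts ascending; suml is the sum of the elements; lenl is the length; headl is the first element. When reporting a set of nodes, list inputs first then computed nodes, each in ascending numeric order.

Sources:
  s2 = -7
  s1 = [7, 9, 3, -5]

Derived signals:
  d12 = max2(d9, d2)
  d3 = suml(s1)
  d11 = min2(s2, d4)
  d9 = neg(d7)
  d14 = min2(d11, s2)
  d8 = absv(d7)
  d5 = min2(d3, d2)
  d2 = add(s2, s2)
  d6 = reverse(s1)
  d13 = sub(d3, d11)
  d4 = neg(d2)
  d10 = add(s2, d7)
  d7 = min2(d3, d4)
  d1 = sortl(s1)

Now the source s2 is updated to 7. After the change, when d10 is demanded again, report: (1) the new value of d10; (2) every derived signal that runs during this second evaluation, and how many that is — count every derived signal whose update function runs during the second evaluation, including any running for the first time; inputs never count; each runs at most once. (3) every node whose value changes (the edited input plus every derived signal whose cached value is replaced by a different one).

Initial pass — values computed on the first demand:
  d2 = add(-7, -7) = -14
  d3 = suml([7, 9, 3, -5]) = 14
  d4 = neg(-14) = 14
  d7 = min2(14, 14) = 14
  d10 = add(-7, 14) = 7

Second demand — change propagation:
  d2: re-runs because s2 -7->7; s2 -7->7; new result 14.
  d4: re-runs because d2 -14->14; new result -14.
  d7: re-runs because d4 14->-14; new result -14.
  d10: re-runs because s2 -7->7; d7 14->-14; new result -7.

d10 now evaluates to -7.
Run set: d2, d4, d7, d10 (4 run).
Changed values: s2, d2, d4, d7, d10.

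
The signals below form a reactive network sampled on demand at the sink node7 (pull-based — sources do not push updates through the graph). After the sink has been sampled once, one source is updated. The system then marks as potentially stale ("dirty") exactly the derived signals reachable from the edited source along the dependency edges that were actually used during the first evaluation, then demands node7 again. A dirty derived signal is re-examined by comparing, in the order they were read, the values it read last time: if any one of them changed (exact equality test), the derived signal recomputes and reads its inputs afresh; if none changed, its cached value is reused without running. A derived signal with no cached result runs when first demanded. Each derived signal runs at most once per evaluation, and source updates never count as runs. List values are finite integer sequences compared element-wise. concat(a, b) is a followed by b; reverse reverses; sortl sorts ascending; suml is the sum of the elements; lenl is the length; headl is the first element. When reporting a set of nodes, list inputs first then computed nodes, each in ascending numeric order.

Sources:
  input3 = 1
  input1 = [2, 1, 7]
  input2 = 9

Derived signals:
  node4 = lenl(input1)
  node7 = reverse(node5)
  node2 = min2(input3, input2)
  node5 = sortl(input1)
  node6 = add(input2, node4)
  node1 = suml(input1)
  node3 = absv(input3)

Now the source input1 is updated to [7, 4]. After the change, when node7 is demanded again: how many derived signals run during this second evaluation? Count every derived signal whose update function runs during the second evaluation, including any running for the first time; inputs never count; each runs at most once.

Initial pass — values computed on the first demand:
  node5 = sortl([2, 1, 7]) = [1, 2, 7]
  node7 = reverse([1, 2, 7]) = [7, 2, 1]

Second demand — change propagation:
  node5: re-runs because input1 [2, 1, 7]->[7, 4]; new result [4, 7].
  node7: re-runs because node5 [1, 2, 7]->[4, 7]; new result [7, 4].

Run set: node5, node7 (2 run).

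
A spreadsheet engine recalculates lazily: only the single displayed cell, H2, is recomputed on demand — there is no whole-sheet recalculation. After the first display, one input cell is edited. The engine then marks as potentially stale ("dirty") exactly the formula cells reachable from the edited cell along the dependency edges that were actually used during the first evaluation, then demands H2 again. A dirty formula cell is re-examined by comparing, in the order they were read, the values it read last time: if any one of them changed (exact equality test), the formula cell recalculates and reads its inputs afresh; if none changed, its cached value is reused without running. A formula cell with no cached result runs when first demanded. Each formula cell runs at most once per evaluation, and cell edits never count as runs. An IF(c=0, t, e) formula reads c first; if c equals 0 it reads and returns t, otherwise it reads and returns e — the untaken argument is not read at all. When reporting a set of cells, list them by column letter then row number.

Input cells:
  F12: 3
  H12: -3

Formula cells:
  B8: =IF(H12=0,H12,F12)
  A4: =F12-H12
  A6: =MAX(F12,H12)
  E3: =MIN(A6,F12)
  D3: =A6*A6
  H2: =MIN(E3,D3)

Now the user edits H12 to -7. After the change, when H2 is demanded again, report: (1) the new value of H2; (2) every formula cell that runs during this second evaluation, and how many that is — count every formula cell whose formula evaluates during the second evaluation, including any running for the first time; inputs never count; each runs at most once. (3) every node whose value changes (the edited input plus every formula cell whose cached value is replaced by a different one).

First evaluation (everything demanded from the output):
  A6 = MAX(3, -3) = 3
  D3 = 3 * 3 = 9
  E3 = MIN(3, 3) = 3
  H2 = MIN(3, 9) = 3

Propagation after the edit:
  A6: runs — H12 -3->-7; result 3 (same value as before).
  D3: checked — values it read are unchanged (A6 unchanged, A6 unchanged); reused cached 9 without running.
  E3: checked — values it read are unchanged (A6 unchanged, F12 unchanged); reused cached 3 without running.
  H2: checked — values it read are unchanged (E3 unchanged, D3 unchanged); reused cached 3 without running.

Key observation: the change is absorbed at A6 — it re-runs but produces the same value, and the output's value is unchanged.

New value of H2: 3.
Formula cells that run: A6 — 1 in total.
Values that change: H12.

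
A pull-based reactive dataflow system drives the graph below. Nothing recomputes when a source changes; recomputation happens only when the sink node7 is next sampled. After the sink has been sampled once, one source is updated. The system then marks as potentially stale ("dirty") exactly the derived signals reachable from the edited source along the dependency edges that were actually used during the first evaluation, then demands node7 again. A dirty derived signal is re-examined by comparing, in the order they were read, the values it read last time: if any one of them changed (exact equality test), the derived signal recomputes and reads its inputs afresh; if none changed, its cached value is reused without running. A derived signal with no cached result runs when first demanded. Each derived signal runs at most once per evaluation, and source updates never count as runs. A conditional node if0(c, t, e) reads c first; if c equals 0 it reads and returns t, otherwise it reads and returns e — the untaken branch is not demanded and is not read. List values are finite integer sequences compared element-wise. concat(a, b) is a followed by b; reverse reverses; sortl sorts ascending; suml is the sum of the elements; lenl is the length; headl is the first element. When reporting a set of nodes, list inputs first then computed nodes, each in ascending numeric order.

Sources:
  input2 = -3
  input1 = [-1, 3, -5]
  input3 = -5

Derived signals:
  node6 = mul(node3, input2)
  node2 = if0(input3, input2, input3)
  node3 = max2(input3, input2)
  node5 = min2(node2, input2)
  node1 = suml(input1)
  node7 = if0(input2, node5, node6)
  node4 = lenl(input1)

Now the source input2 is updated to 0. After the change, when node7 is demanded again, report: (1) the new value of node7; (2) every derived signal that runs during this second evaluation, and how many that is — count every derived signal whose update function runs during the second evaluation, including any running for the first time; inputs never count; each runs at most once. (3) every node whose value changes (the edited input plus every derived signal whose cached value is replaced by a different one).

New value of node7: -5.
Derived signals that run: node2, node5, node7 — 3 in total.
Values that change: input2, node7.
Key observation: a condition flipped, so demand moved to the other branch — node3, node6 are never re-examined.

First evaluation (everything demanded from the output):
  node3 = max2(-5, -3) = -3
  node6 = mul(-3, -3) = 9
  node7 = if0(input2=-3 -> else branch node6) = 9

Propagation after the edit:
  node2: demanded for the first time — runs, produces -5.
  node3: marked dirty but never re-examined — demand shifted away from it.
  node5: demanded for the first time — runs, produces -5.
  node6: marked dirty but never re-examined — demand shifted away from it.
  node7: runs — input2 -3->0; result -5.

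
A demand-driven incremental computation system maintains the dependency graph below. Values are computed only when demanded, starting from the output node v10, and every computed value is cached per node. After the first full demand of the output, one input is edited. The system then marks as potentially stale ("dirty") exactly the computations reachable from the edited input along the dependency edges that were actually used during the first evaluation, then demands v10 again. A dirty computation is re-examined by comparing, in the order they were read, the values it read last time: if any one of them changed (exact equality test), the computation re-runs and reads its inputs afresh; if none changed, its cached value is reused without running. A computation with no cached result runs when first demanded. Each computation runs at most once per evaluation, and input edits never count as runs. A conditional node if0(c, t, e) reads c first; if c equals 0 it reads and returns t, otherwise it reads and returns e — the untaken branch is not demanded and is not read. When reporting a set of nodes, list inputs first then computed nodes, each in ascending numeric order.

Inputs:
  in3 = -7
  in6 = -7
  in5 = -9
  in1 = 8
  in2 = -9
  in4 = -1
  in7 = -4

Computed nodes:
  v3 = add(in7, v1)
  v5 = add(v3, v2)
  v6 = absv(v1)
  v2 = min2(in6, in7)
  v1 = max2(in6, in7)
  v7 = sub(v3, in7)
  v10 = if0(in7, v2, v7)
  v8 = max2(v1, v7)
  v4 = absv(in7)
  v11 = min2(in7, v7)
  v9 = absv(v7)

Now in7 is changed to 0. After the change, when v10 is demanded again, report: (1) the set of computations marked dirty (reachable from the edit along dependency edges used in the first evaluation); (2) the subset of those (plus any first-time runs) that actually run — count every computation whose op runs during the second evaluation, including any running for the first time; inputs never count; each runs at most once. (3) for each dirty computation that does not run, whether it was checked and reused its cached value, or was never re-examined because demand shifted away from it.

First evaluation (everything demanded from the output):
  v1 = max2(-7, -4) = -4
  v3 = add(-4, -4) = -8
  v7 = sub(-8, -4) = -4
  v10 = if0(in7=-4 -> else branch v7) = -4

Propagation after the edit:
  v1: marked dirty but never re-examined — demand shifted away from it.
  v2: demanded for the first time — runs, produces -7.
  v3: marked dirty but never re-examined — demand shifted away from it.
  v7: marked dirty but never re-examined — demand shifted away from it.
  v10: runs — in7 -4->0; result -7.

Key observation: a condition flipped, so demand moved to the other branch — v1, v3, v7 are never re-examined.

Marked dirty: v1, v3, v7, v10.
Computations that run: v2, v10 — 2 in total.
Never re-examined (demand shifted away): v1, v3, v7.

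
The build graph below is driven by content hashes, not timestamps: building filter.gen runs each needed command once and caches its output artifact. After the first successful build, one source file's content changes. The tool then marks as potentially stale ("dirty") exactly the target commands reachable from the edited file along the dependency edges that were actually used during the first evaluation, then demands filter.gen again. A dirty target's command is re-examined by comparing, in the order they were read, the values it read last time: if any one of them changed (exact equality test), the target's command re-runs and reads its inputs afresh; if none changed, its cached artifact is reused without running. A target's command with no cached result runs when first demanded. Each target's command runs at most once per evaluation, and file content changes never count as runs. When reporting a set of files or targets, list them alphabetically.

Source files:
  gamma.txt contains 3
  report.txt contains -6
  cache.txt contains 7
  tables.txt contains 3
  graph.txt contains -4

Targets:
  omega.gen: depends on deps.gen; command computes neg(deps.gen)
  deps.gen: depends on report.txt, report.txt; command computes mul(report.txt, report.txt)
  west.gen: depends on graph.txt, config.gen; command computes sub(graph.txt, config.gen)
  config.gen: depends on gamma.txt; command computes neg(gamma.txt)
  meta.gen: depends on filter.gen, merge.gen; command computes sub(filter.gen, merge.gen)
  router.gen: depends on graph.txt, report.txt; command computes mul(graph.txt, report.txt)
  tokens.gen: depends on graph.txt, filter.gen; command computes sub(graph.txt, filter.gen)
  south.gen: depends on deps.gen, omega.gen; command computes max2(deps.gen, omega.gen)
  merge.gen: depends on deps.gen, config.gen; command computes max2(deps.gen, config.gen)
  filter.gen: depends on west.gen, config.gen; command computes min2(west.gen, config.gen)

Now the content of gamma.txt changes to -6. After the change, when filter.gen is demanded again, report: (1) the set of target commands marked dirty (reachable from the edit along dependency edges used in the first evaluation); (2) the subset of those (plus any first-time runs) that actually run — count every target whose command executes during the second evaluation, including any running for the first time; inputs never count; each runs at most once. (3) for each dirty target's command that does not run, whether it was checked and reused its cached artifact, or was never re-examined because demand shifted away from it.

Initial pass — values computed on the first demand:
  config.gen = neg(3) = -3
  west.gen = sub(-4, -3) = -1
  filter.gen = min2(-1, -3) = -3

Second demand — change propagation:
  config.gen: re-runs because gamma.txt 3->-6; new result 6.
  west.gen: re-runs because config.gen -3->6; new result -10.
  filter.gen: re-runs because west.gen -1->-10; config.gen -3->6; new result -10.

Dirty set: config.gen, filter.gen, west.gen.
Run set: config.gen, filter.gen, west.gen (3 run).
All dirty target commands ended up running.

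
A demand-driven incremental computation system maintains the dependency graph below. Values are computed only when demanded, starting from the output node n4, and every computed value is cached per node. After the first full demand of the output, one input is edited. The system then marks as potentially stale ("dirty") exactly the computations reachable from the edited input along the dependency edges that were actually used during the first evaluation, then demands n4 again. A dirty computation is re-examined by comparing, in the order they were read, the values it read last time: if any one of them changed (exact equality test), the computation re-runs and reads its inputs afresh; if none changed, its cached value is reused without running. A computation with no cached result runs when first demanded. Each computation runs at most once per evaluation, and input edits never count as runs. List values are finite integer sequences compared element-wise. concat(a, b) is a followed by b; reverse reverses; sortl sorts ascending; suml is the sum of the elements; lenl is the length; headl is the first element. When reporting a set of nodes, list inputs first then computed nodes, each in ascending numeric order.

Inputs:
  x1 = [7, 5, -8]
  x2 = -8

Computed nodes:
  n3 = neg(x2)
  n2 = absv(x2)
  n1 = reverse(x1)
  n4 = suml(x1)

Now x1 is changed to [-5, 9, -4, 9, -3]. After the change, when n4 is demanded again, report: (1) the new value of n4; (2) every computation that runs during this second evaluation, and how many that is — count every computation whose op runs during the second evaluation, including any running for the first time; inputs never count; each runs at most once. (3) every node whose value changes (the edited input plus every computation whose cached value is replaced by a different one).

New value of n4: 6.
Computations that run: n4 — 1 in total.
Values that change: x1, n4.

First evaluation (everything demanded from the output):
  n4 = suml([7, 5, -8]) = 4

Propagation after the edit:
  n4: runs — x1 [7, 5, -8]->[-5, 9, -4, 9, -3]; result 6.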